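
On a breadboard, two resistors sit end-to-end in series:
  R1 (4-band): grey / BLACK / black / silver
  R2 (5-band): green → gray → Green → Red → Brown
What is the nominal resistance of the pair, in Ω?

58580 Ω

R1: grey, black → 80; black ×1 → 80 Ω.
R2: green, grey, green → 585; red ×10^2 → 58500 Ω.
Series: 80 + 58500 = 58580 Ω.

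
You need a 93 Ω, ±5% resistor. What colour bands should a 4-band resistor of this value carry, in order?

white, orange, black, gold

93 Ω = 93 × 10^0.
9 → white
3 → orange
Multiplier 10^0 → black.
±5% tolerance → gold.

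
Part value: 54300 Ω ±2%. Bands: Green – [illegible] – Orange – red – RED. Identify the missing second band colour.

yellow

54300 Ω = 543 × 10^2.
The second band gives digit 4 of the significand, and 4 is yellow.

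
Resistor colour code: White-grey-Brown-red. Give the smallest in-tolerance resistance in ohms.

960.4 Ω

White → 9 (first significant figure)
Grey → 8 (second significant figure)
Brown → ×10 multiplier
Red → ±2% tolerance
98 × 10 = 980 Ω
Smallest = 980 × (1 − 2/100) = 960.4 Ω.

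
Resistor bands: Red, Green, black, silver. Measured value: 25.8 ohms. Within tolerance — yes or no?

Red → 2 (first significant figure)
Green → 5 (second significant figure)
Black → ×1 multiplier
Silver → ±10% tolerance
25 × 1 = 25 Ω
Allowed range: 22.5 Ω to 27.5 Ω.
25.8 ohms lies inside that range.

yes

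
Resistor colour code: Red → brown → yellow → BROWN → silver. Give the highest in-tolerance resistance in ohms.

Red → 2 (first significant figure)
Brown → 1 (second significant figure)
Yellow → 4 (third significant figure)
Brown → ×10 multiplier
Silver → ±10% tolerance
214 × 10 = 2140 Ω
Highest = 2140 × (1 + 10/100) = 2354 Ω.

2354 Ω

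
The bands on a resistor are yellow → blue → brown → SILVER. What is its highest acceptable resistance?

Yellow → 4 (first significant figure)
Blue → 6 (second significant figure)
Brown → ×10 multiplier
Silver → ±10% tolerance
46 × 10 = 460 Ω
Highest = 460 × (1 + 10/100) = 506 Ω.

506 Ω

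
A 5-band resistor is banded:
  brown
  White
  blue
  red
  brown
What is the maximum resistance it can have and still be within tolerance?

Brown → 1 (first significant figure)
White → 9 (second significant figure)
Blue → 6 (third significant figure)
Red → ×10^2 multiplier
Brown → ±1% tolerance
196 × 100 = 19600 Ω
Maximum = 19600 × (1 + 1/100) = 19796 Ω.

19796 Ω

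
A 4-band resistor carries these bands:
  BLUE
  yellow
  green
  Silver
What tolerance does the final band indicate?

±10%

The last band, silver, is the tolerance band.
Silver corresponds to ±10%.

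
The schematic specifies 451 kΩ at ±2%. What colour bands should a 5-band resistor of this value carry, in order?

451000 Ω = 451 × 10^3.
4 → yellow
5 → green
1 → brown
Multiplier 10^3 → orange.
±2% tolerance → red.

yellow, green, brown, orange, red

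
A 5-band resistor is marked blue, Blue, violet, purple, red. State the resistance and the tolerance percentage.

6670000000 Ω ±2%

Blue → 6 (first significant figure)
Blue → 6 (second significant figure)
Violet → 7 (third significant figure)
Violet → ×10^7 multiplier
Red → ±2% tolerance
667 × 10000000 = 6670000000 Ω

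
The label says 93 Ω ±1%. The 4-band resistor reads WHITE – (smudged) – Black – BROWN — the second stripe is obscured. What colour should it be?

orange

93 Ω = 93 × 10^0.
The second band gives digit 3 of the significand, and 3 is orange.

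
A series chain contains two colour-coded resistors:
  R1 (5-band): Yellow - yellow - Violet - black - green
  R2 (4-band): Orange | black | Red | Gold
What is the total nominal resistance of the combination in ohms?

3447 Ω

R1: yellow, yellow, violet → 447; black ×1 → 447 Ω.
R2: orange, black → 30; red ×10^2 → 3000 Ω.
Series: 447 + 3000 = 3447 Ω.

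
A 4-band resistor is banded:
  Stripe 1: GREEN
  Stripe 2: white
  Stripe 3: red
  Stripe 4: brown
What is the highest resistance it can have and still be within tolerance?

5959 Ω

Green → 5 (first significant figure)
White → 9 (second significant figure)
Red → ×10^2 multiplier
Brown → ±1% tolerance
59 × 100 = 5900 Ω
Highest = 5900 × (1 + 1/100) = 5959 Ω.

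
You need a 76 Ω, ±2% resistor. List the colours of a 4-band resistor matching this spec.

violet, blue, black, red

76 Ω = 76 × 10^0.
7 → violet
6 → blue
Multiplier 10^0 → black.
±2% tolerance → red.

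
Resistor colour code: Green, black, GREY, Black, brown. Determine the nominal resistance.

Green → 5 (first significant figure)
Black → 0 (second significant figure)
Grey → 8 (third significant figure)
Black → ×1 multiplier
508 × 1 = 508 Ω

508 Ω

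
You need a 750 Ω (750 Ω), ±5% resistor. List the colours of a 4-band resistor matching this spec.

violet, green, brown, gold

750 Ω = 75 × 10^1.
7 → violet
5 → green
Multiplier 10^1 → brown.
±5% tolerance → gold.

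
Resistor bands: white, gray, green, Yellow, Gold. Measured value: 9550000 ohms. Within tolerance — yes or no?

yes

White → 9 (first significant figure)
Grey → 8 (second significant figure)
Green → 5 (third significant figure)
Yellow → ×10^4 multiplier
Gold → ±5% tolerance
985 × 10000 = 9850000 Ω
Allowed range: 9357500 Ω to 10342500 Ω.
9550000 ohms lies inside that range.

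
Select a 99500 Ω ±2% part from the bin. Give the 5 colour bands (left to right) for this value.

99500 Ω = 995 × 10^2.
9 → white
9 → white
5 → green
Multiplier 10^2 → red.
±2% tolerance → red.

white, white, green, red, red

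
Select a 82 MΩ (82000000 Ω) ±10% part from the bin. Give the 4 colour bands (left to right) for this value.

82000000 Ω = 82 × 10^6.
8 → grey
2 → red
Multiplier 10^6 → blue.
±10% tolerance → silver.

grey, red, blue, silver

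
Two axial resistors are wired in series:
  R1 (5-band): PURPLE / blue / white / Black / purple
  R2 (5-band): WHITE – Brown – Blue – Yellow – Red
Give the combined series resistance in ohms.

R1: violet, blue, white → 769; black ×1 → 769 Ω.
R2: white, brown, blue → 916; yellow ×10^4 → 9160000 Ω.
Series: 769 + 9160000 = 9160769 Ω.

9160769 Ω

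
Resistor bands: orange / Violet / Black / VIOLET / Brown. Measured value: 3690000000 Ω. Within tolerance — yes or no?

yes

Orange → 3 (first significant figure)
Violet → 7 (second significant figure)
Black → 0 (third significant figure)
Violet → ×10^7 multiplier
Brown → ±1% tolerance
370 × 10000000 = 3700000000 Ω
Allowed range: 3663000000 Ω to 3737000000 Ω.
3690000000 Ω lies inside that range.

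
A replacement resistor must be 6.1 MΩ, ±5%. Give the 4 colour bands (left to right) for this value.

6100000 Ω = 61 × 10^5.
6 → blue
1 → brown
Multiplier 10^5 → green.
±5% tolerance → gold.

blue, brown, green, gold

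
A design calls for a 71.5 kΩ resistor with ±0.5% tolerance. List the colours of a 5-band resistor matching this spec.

violet, brown, green, red, green

71500 Ω = 715 × 10^2.
7 → violet
1 → brown
5 → green
Multiplier 10^2 → red.
±0.5% tolerance → green.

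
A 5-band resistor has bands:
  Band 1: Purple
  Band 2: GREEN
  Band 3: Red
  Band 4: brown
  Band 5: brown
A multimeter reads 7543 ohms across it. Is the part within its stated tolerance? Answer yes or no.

yes

Violet → 7 (first significant figure)
Green → 5 (second significant figure)
Red → 2 (third significant figure)
Brown → ×10 multiplier
Brown → ±1% tolerance
752 × 10 = 7520 Ω
Allowed range: 7444.8 Ω to 7595.2 Ω.
7543 ohms lies inside that range.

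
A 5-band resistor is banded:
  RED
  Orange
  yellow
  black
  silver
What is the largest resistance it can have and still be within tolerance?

257.4 Ω

Red → 2 (first significant figure)
Orange → 3 (second significant figure)
Yellow → 4 (third significant figure)
Black → ×1 multiplier
Silver → ±10% tolerance
234 × 1 = 234 Ω
Largest = 234 × (1 + 10/100) = 257.4 Ω.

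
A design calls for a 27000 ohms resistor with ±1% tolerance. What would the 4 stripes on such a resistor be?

27000 Ω = 27 × 10^3.
2 → red
7 → violet
Multiplier 10^3 → orange.
±1% tolerance → brown.

red, violet, orange, brown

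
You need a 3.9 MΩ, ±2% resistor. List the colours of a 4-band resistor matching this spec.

orange, white, green, red

3900000 Ω = 39 × 10^5.
3 → orange
9 → white
Multiplier 10^5 → green.
±2% tolerance → red.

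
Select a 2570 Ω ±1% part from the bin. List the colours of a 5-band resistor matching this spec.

2570 Ω = 257 × 10^1.
2 → red
5 → green
7 → violet
Multiplier 10^1 → brown.
±1% tolerance → brown.

red, green, violet, brown, brown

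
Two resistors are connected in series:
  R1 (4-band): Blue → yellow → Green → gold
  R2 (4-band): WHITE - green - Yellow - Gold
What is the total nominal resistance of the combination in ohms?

7350000 Ω

R1: blue, yellow → 64; green ×10^5 → 6400000 Ω.
R2: white, green → 95; yellow ×10^4 → 950000 Ω.
Series: 6400000 + 950000 = 7350000 Ω.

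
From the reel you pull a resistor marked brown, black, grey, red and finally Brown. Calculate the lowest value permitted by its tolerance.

10692 Ω

Brown → 1 (first significant figure)
Black → 0 (second significant figure)
Grey → 8 (third significant figure)
Red → ×10^2 multiplier
Brown → ±1% tolerance
108 × 100 = 10800 Ω
Lowest = 10800 × (1 − 1/100) = 10692 Ω.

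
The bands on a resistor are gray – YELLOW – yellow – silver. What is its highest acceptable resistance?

924000 Ω

Grey → 8 (first significant figure)
Yellow → 4 (second significant figure)
Yellow → ×10^4 multiplier
Silver → ±10% tolerance
84 × 10000 = 840000 Ω
Highest = 840000 × (1 + 10/100) = 924000 Ω.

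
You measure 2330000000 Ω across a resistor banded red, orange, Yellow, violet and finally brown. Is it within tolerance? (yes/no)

yes

Red → 2 (first significant figure)
Orange → 3 (second significant figure)
Yellow → 4 (third significant figure)
Violet → ×10^7 multiplier
Brown → ±1% tolerance
234 × 10000000 = 2340000000 Ω
Allowed range: 2316600000 Ω to 2363400000 Ω.
2330000000 Ω lies inside that range.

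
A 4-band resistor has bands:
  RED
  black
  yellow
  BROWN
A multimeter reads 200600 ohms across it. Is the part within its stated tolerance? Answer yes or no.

Red → 2 (first significant figure)
Black → 0 (second significant figure)
Yellow → ×10^4 multiplier
Brown → ±1% tolerance
20 × 10000 = 200000 Ω
Allowed range: 198000 Ω to 202000 Ω.
200600 ohms lies inside that range.

yes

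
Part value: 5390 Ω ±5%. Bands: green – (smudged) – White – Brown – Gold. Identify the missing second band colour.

5390 Ω = 539 × 10^1.
The second band gives digit 3 of the significand, and 3 is orange.

orange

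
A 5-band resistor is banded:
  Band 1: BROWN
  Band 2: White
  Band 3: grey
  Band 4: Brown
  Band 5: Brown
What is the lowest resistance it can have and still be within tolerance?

1960.2 Ω

Brown → 1 (first significant figure)
White → 9 (second significant figure)
Grey → 8 (third significant figure)
Brown → ×10 multiplier
Brown → ±1% tolerance
198 × 10 = 1980 Ω
Lowest = 1980 × (1 − 1/100) = 1960.2 Ω.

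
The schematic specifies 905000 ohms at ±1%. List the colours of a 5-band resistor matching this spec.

905000 Ω = 905 × 10^3.
9 → white
0 → black
5 → green
Multiplier 10^3 → orange.
±1% tolerance → brown.

white, black, green, orange, brown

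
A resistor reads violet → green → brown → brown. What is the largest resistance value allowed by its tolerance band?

757.5 Ω

Violet → 7 (first significant figure)
Green → 5 (second significant figure)
Brown → ×10 multiplier
Brown → ±1% tolerance
75 × 10 = 750 Ω
Largest = 750 × (1 + 1/100) = 757.5 Ω.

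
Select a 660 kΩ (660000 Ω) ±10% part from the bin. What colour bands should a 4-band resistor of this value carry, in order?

660000 Ω = 66 × 10^4.
6 → blue
6 → blue
Multiplier 10^4 → yellow.
±10% tolerance → silver.

blue, blue, yellow, silver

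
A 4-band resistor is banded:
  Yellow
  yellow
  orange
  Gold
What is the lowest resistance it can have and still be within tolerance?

41800 Ω

Yellow → 4 (first significant figure)
Yellow → 4 (second significant figure)
Orange → ×10^3 multiplier
Gold → ±5% tolerance
44 × 1000 = 44000 Ω
Lowest = 44000 × (1 − 5/100) = 41800 Ω.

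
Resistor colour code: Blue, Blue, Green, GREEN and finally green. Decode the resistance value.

Blue → 6 (first significant figure)
Blue → 6 (second significant figure)
Green → 5 (third significant figure)
Green → ×10^5 multiplier
665 × 100000 = 66500000 Ω

66500000 Ω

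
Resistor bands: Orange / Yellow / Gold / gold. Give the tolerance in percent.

±5%

The last band, gold, is the tolerance band.
Gold corresponds to ±5%.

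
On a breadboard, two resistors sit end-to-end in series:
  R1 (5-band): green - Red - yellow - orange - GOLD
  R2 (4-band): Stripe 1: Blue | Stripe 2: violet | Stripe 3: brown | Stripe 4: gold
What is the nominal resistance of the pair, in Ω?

524670 Ω

R1: green, red, yellow → 524; orange ×10^3 → 524000 Ω.
R2: blue, violet → 67; brown ×10 → 670 Ω.
Series: 524000 + 670 = 524670 Ω.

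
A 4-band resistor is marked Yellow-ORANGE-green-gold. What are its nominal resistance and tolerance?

4300000 Ω ±5%

Yellow → 4 (first significant figure)
Orange → 3 (second significant figure)
Green → ×10^5 multiplier
Gold → ±5% tolerance
43 × 100000 = 4300000 Ω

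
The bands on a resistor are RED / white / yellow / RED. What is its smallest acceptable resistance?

284200 Ω

Red → 2 (first significant figure)
White → 9 (second significant figure)
Yellow → ×10^4 multiplier
Red → ±2% tolerance
29 × 10000 = 290000 Ω
Smallest = 290000 × (1 − 2/100) = 284200 Ω.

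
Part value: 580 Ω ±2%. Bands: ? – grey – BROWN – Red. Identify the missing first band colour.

580 Ω = 58 × 10^1.
The first band gives digit 5 of the significand, and 5 is green.

green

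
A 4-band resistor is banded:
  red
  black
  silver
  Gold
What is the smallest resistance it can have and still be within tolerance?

0.19 Ω

Red → 2 (first significant figure)
Black → 0 (second significant figure)
Silver → ×0.01 multiplier
Gold → ±5% tolerance
20 × 0.01 = 0.2 Ω
Smallest = 0.2 × (1 − 5/100) = 0.19 Ω.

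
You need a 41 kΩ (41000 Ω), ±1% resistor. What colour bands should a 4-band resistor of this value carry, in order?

41000 Ω = 41 × 10^3.
4 → yellow
1 → brown
Multiplier 10^3 → orange.
±1% tolerance → brown.

yellow, brown, orange, brown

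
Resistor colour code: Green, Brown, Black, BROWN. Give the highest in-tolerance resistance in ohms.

Green → 5 (first significant figure)
Brown → 1 (second significant figure)
Black → ×1 multiplier
Brown → ±1% tolerance
51 × 1 = 51 Ω
Highest = 51 × (1 + 1/100) = 51.51 Ω.

51.51 Ω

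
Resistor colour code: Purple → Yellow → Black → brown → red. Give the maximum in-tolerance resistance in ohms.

Violet → 7 (first significant figure)
Yellow → 4 (second significant figure)
Black → 0 (third significant figure)
Brown → ×10 multiplier
Red → ±2% tolerance
740 × 10 = 7400 Ω
Maximum = 7400 × (1 + 2/100) = 7548 Ω.

7548 Ω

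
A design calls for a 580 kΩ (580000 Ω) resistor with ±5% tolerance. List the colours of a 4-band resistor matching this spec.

580000 Ω = 58 × 10^4.
5 → green
8 → grey
Multiplier 10^4 → yellow.
±5% tolerance → gold.

green, grey, yellow, gold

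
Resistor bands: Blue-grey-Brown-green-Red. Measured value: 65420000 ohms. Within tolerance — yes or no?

no

Blue → 6 (first significant figure)
Grey → 8 (second significant figure)
Brown → 1 (third significant figure)
Green → ×10^5 multiplier
Red → ±2% tolerance
681 × 100000 = 68100000 Ω
Allowed range: 66738000 Ω to 69462000 Ω.
65420000 ohms lies outside that range.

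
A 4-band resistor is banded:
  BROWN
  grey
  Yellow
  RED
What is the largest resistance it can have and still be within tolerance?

183600 Ω

Brown → 1 (first significant figure)
Grey → 8 (second significant figure)
Yellow → ×10^4 multiplier
Red → ±2% tolerance
18 × 10000 = 180000 Ω
Largest = 180000 × (1 + 2/100) = 183600 Ω.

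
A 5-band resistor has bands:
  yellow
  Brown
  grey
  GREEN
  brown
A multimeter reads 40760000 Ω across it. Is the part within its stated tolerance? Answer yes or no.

Yellow → 4 (first significant figure)
Brown → 1 (second significant figure)
Grey → 8 (third significant figure)
Green → ×10^5 multiplier
Brown → ±1% tolerance
418 × 100000 = 41800000 Ω
Allowed range: 41382000 Ω to 42218000 Ω.
40760000 Ω lies outside that range.

no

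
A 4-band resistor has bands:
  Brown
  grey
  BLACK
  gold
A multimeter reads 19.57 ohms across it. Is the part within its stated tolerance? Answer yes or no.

Brown → 1 (first significant figure)
Grey → 8 (second significant figure)
Black → ×1 multiplier
Gold → ±5% tolerance
18 × 1 = 18 Ω
Allowed range: 17.1 Ω to 18.9 Ω.
19.57 ohms lies outside that range.

no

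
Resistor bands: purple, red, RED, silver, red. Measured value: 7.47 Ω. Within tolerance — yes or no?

Violet → 7 (first significant figure)
Red → 2 (second significant figure)
Red → 2 (third significant figure)
Silver → ×0.01 multiplier
Red → ±2% tolerance
722 × 0.01 = 7.22 Ω
Allowed range: 7.0756 Ω to 7.3644 Ω.
7.47 Ω lies outside that range.

no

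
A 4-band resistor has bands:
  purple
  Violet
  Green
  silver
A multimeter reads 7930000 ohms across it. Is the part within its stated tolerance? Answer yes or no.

yes

Violet → 7 (first significant figure)
Violet → 7 (second significant figure)
Green → ×10^5 multiplier
Silver → ±10% tolerance
77 × 100000 = 7700000 Ω
Allowed range: 6930000 Ω to 8470000 Ω.
7930000 ohms lies inside that range.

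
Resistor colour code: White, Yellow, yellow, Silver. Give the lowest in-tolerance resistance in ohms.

846000 Ω

White → 9 (first significant figure)
Yellow → 4 (second significant figure)
Yellow → ×10^4 multiplier
Silver → ±10% tolerance
94 × 10000 = 940000 Ω
Lowest = 940000 × (1 − 10/100) = 846000 Ω.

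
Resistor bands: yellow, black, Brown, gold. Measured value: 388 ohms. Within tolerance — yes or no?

yes

Yellow → 4 (first significant figure)
Black → 0 (second significant figure)
Brown → ×10 multiplier
Gold → ±5% tolerance
40 × 10 = 400 Ω
Allowed range: 380 Ω to 420 Ω.
388 ohms lies inside that range.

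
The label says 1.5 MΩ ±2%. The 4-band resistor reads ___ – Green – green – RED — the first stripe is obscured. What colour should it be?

1500000 Ω = 15 × 10^5.
The first band gives digit 1 of the significand, and 1 is brown.

brown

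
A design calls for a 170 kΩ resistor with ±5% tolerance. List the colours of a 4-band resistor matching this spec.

170000 Ω = 17 × 10^4.
1 → brown
7 → violet
Multiplier 10^4 → yellow.
±5% tolerance → gold.

brown, violet, yellow, gold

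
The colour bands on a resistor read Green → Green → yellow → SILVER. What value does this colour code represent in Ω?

550000 Ω

Green → 5 (first significant figure)
Green → 5 (second significant figure)
Yellow → ×10^4 multiplier
55 × 10000 = 550000 Ω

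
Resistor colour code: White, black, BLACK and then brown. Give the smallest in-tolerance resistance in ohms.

89.1 Ω

White → 9 (first significant figure)
Black → 0 (second significant figure)
Black → ×1 multiplier
Brown → ±1% tolerance
90 × 1 = 90 Ω
Smallest = 90 × (1 − 1/100) = 89.1 Ω.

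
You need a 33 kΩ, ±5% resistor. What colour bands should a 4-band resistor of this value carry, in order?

orange, orange, orange, gold

33000 Ω = 33 × 10^3.
3 → orange
3 → orange
Multiplier 10^3 → orange.
±5% tolerance → gold.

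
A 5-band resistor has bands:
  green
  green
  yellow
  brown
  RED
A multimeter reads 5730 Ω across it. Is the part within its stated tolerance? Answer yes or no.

Green → 5 (first significant figure)
Green → 5 (second significant figure)
Yellow → 4 (third significant figure)
Brown → ×10 multiplier
Red → ±2% tolerance
554 × 10 = 5540 Ω
Allowed range: 5429.2 Ω to 5650.8 Ω.
5730 Ω lies outside that range.

no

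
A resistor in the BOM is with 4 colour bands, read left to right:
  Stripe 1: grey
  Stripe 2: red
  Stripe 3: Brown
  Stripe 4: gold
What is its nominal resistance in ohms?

820 Ω

Grey → 8 (first significant figure)
Red → 2 (second significant figure)
Brown → ×10 multiplier
82 × 10 = 820 Ω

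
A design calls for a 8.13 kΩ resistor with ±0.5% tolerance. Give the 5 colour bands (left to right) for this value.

8130 Ω = 813 × 10^1.
8 → grey
1 → brown
3 → orange
Multiplier 10^1 → brown.
±0.5% tolerance → green.

grey, brown, orange, brown, green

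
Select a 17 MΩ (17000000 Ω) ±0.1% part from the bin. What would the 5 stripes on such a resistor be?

brown, violet, black, green, violet

17000000 Ω = 170 × 10^5.
1 → brown
7 → violet
0 → black
Multiplier 10^5 → green.
±0.1% tolerance → violet.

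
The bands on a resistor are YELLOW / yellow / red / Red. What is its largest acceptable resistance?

4488 Ω

Yellow → 4 (first significant figure)
Yellow → 4 (second significant figure)
Red → ×10^2 multiplier
Red → ±2% tolerance
44 × 100 = 4400 Ω
Largest = 4400 × (1 + 2/100) = 4488 Ω.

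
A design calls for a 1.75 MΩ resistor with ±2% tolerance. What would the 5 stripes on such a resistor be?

1750000 Ω = 175 × 10^4.
1 → brown
7 → violet
5 → green
Multiplier 10^4 → yellow.
±2% tolerance → red.

brown, violet, green, yellow, red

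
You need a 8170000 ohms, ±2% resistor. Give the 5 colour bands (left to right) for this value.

grey, brown, violet, yellow, red

8170000 Ω = 817 × 10^4.
8 → grey
1 → brown
7 → violet
Multiplier 10^4 → yellow.
±2% tolerance → red.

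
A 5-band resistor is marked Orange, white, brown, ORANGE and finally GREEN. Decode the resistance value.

Orange → 3 (first significant figure)
White → 9 (second significant figure)
Brown → 1 (third significant figure)
Orange → ×10^3 multiplier
391 × 1000 = 391000 Ω

391000 Ω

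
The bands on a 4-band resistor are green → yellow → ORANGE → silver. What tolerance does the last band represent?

The last band, silver, is the tolerance band.
Silver corresponds to ±10%.

±10%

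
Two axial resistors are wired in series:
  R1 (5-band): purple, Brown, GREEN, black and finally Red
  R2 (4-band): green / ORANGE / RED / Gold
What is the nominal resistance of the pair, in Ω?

6015 Ω

R1: violet, brown, green → 715; black ×1 → 715 Ω.
R2: green, orange → 53; red ×10^2 → 5300 Ω.
Series: 715 + 5300 = 6015 Ω.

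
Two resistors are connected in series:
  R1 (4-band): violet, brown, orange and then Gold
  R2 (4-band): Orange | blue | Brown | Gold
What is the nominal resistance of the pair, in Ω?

R1: violet, brown → 71; orange ×10^3 → 71000 Ω.
R2: orange, blue → 36; brown ×10 → 360 Ω.
Series: 71000 + 360 = 71360 Ω.

71360 Ω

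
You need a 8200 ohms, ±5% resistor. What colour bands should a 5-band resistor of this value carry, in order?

8200 Ω = 820 × 10^1.
8 → grey
2 → red
0 → black
Multiplier 10^1 → brown.
±5% tolerance → gold.

grey, red, black, brown, gold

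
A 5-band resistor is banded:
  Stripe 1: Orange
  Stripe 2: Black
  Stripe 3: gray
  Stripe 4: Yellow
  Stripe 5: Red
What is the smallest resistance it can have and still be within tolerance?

Orange → 3 (first significant figure)
Black → 0 (second significant figure)
Grey → 8 (third significant figure)
Yellow → ×10^4 multiplier
Red → ±2% tolerance
308 × 10000 = 3080000 Ω
Smallest = 3080000 × (1 − 2/100) = 3018400 Ω.

3018400 Ω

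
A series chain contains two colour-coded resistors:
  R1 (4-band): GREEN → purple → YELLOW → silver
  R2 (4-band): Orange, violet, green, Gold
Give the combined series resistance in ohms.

4270000 Ω

R1: green, violet → 57; yellow ×10^4 → 570000 Ω.
R2: orange, violet → 37; green ×10^5 → 3700000 Ω.
Series: 570000 + 3700000 = 4270000 Ω.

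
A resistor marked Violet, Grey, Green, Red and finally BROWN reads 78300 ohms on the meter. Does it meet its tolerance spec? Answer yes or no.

Violet → 7 (first significant figure)
Grey → 8 (second significant figure)
Green → 5 (third significant figure)
Red → ×10^2 multiplier
Brown → ±1% tolerance
785 × 100 = 78500 Ω
Allowed range: 77715 Ω to 79285 Ω.
78300 ohms lies inside that range.

yes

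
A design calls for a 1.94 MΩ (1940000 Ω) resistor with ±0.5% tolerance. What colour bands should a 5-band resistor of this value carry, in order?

1940000 Ω = 194 × 10^4.
1 → brown
9 → white
4 → yellow
Multiplier 10^4 → yellow.
±0.5% tolerance → green.

brown, white, yellow, yellow, green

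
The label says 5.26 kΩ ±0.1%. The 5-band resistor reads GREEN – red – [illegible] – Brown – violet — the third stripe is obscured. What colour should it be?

blue

5260 Ω = 526 × 10^1.
The third band gives digit 6 of the significand, and 6 is blue.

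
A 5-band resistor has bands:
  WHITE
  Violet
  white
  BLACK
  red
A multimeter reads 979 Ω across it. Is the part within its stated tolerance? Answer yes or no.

White → 9 (first significant figure)
Violet → 7 (second significant figure)
White → 9 (third significant figure)
Black → ×1 multiplier
Red → ±2% tolerance
979 × 1 = 979 Ω
Allowed range: 959.42 Ω to 998.58 Ω.
979 Ω lies inside that range.

yes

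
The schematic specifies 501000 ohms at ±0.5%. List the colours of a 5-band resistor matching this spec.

green, black, brown, orange, green

501000 Ω = 501 × 10^3.
5 → green
0 → black
1 → brown
Multiplier 10^3 → orange.
±0.5% tolerance → green.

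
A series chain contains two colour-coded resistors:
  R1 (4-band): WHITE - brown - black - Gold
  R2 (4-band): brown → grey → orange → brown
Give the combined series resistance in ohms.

18091 Ω

R1: white, brown → 91; black ×1 → 91 Ω.
R2: brown, grey → 18; orange ×10^3 → 18000 Ω.
Series: 91 + 18000 = 18091 Ω.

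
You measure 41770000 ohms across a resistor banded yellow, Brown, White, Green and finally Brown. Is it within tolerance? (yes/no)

Yellow → 4 (first significant figure)
Brown → 1 (second significant figure)
White → 9 (third significant figure)
Green → ×10^5 multiplier
Brown → ±1% tolerance
419 × 100000 = 41900000 Ω
Allowed range: 41481000 Ω to 42319000 Ω.
41770000 ohms lies inside that range.

yes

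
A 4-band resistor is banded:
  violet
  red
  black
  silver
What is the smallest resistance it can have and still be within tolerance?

64.8 Ω

Violet → 7 (first significant figure)
Red → 2 (second significant figure)
Black → ×1 multiplier
Silver → ±10% tolerance
72 × 1 = 72 Ω
Smallest = 72 × (1 − 10/100) = 64.8 Ω.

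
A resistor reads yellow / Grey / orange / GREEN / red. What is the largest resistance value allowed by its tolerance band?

49266000 Ω

Yellow → 4 (first significant figure)
Grey → 8 (second significant figure)
Orange → 3 (third significant figure)
Green → ×10^5 multiplier
Red → ±2% tolerance
483 × 100000 = 48300000 Ω
Largest = 48300000 × (1 + 2/100) = 49266000 Ω.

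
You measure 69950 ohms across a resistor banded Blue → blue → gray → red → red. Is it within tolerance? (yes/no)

Blue → 6 (first significant figure)
Blue → 6 (second significant figure)
Grey → 8 (third significant figure)
Red → ×10^2 multiplier
Red → ±2% tolerance
668 × 100 = 66800 Ω
Allowed range: 65464 Ω to 68136 Ω.
69950 ohms lies outside that range.

no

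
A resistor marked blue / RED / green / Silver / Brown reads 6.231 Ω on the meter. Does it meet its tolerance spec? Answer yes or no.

yes

Blue → 6 (first significant figure)
Red → 2 (second significant figure)
Green → 5 (third significant figure)
Silver → ×0.01 multiplier
Brown → ±1% tolerance
625 × 0.01 = 6.25 Ω
Allowed range: 6.1875 Ω to 6.3125 Ω.
6.231 Ω lies inside that range.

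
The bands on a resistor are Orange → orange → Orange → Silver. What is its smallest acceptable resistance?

29700 Ω

Orange → 3 (first significant figure)
Orange → 3 (second significant figure)
Orange → ×10^3 multiplier
Silver → ±10% tolerance
33 × 1000 = 33000 Ω
Smallest = 33000 × (1 − 10/100) = 29700 Ω.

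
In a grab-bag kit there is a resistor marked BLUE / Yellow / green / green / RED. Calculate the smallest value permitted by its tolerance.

Blue → 6 (first significant figure)
Yellow → 4 (second significant figure)
Green → 5 (third significant figure)
Green → ×10^5 multiplier
Red → ±2% tolerance
645 × 100000 = 64500000 Ω
Smallest = 64500000 × (1 − 2/100) = 63210000 Ω.

63210000 Ω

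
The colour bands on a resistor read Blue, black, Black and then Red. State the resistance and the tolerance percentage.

60 Ω ±2%

Blue → 6 (first significant figure)
Black → 0 (second significant figure)
Black → ×1 multiplier
Red → ±2% tolerance
60 × 1 = 60 Ω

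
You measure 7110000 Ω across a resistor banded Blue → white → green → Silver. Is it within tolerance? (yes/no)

Blue → 6 (first significant figure)
White → 9 (second significant figure)
Green → ×10^5 multiplier
Silver → ±10% tolerance
69 × 100000 = 6900000 Ω
Allowed range: 6210000 Ω to 7590000 Ω.
7110000 Ω lies inside that range.

yes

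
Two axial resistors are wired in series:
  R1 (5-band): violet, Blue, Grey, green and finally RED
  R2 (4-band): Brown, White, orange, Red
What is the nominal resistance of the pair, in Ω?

R1: violet, blue, grey → 768; green ×10^5 → 76800000 Ω.
R2: brown, white → 19; orange ×10^3 → 19000 Ω.
Series: 76800000 + 19000 = 76819000 Ω.

76819000 Ω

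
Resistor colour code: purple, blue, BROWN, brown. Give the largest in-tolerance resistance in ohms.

767.6 Ω

Violet → 7 (first significant figure)
Blue → 6 (second significant figure)
Brown → ×10 multiplier
Brown → ±1% tolerance
76 × 10 = 760 Ω
Largest = 760 × (1 + 1/100) = 767.6 Ω.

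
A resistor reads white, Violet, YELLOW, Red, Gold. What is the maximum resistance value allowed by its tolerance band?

White → 9 (first significant figure)
Violet → 7 (second significant figure)
Yellow → 4 (third significant figure)
Red → ×10^2 multiplier
Gold → ±5% tolerance
974 × 100 = 97400 Ω
Maximum = 97400 × (1 + 5/100) = 102270 Ω.

102270 Ω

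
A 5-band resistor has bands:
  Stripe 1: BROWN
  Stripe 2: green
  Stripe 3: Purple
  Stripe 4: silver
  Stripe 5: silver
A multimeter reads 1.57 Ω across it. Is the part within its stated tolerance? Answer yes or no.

Brown → 1 (first significant figure)
Green → 5 (second significant figure)
Violet → 7 (third significant figure)
Silver → ×0.01 multiplier
Silver → ±10% tolerance
157 × 0.01 = 1.57 Ω
Allowed range: 1.413 Ω to 1.727 Ω.
1.57 Ω lies inside that range.

yes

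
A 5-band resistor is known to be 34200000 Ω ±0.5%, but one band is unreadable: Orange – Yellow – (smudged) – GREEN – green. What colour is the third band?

red

34200000 Ω = 342 × 10^5.
The third band gives digit 2 of the significand, and 2 is red.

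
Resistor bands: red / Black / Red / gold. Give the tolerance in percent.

The last band, gold, is the tolerance band.
Gold corresponds to ±5%.

±5%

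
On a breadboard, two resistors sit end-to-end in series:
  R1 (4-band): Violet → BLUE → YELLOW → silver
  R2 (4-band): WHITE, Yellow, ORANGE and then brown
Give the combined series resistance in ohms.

854000 Ω

R1: violet, blue → 76; yellow ×10^4 → 760000 Ω.
R2: white, yellow → 94; orange ×10^3 → 94000 Ω.
Series: 760000 + 94000 = 854000 Ω.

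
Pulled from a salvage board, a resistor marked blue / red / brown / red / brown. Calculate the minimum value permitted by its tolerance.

Blue → 6 (first significant figure)
Red → 2 (second significant figure)
Brown → 1 (third significant figure)
Red → ×10^2 multiplier
Brown → ±1% tolerance
621 × 100 = 62100 Ω
Minimum = 62100 × (1 − 1/100) = 61479 Ω.

61479 Ω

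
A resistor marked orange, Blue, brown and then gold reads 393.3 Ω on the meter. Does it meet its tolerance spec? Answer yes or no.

Orange → 3 (first significant figure)
Blue → 6 (second significant figure)
Brown → ×10 multiplier
Gold → ±5% tolerance
36 × 10 = 360 Ω
Allowed range: 342 Ω to 378 Ω.
393.3 Ω lies outside that range.

no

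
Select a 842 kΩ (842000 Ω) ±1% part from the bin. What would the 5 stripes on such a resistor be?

842000 Ω = 842 × 10^3.
8 → grey
4 → yellow
2 → red
Multiplier 10^3 → orange.
±1% tolerance → brown.

grey, yellow, red, orange, brown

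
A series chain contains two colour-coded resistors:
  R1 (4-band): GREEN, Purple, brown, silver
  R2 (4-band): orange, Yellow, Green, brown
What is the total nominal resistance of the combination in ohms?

3400570 Ω

R1: green, violet → 57; brown ×10 → 570 Ω.
R2: orange, yellow → 34; green ×10^5 → 3400000 Ω.
Series: 570 + 3400000 = 3400570 Ω.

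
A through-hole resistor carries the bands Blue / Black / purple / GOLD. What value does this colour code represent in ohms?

Blue → 6 (first significant figure)
Black → 0 (second significant figure)
Violet → ×10^7 multiplier
60 × 10000000 = 600000000 Ω

600000000 Ω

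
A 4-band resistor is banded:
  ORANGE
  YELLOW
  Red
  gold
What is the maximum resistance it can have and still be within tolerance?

Orange → 3 (first significant figure)
Yellow → 4 (second significant figure)
Red → ×10^2 multiplier
Gold → ±5% tolerance
34 × 100 = 3400 Ω
Maximum = 3400 × (1 + 5/100) = 3570 Ω.

3570 Ω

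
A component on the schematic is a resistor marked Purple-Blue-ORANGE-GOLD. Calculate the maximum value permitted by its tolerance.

79800 Ω

Violet → 7 (first significant figure)
Blue → 6 (second significant figure)
Orange → ×10^3 multiplier
Gold → ±5% tolerance
76 × 1000 = 76000 Ω
Maximum = 76000 × (1 + 5/100) = 79800 Ω.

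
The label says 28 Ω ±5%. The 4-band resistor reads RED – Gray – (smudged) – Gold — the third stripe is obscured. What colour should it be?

black

28 Ω = 28 × 10^0.
The third band is the multiplier, 10^0, which is black.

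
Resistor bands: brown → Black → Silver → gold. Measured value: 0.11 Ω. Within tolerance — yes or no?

no

Brown → 1 (first significant figure)
Black → 0 (second significant figure)
Silver → ×0.01 multiplier
Gold → ±5% tolerance
10 × 0.01 = 0.1 Ω
Allowed range: 0.095 Ω to 0.105 Ω.
0.11 Ω lies outside that range.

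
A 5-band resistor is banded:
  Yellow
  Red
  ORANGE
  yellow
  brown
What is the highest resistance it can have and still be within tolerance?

4272300 Ω

Yellow → 4 (first significant figure)
Red → 2 (second significant figure)
Orange → 3 (third significant figure)
Yellow → ×10^4 multiplier
Brown → ±1% tolerance
423 × 10000 = 4230000 Ω
Highest = 4230000 × (1 + 1/100) = 4272300 Ω.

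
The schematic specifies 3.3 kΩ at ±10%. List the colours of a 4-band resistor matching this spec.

3300 Ω = 33 × 10^2.
3 → orange
3 → orange
Multiplier 10^2 → red.
±10% tolerance → silver.

orange, orange, red, silver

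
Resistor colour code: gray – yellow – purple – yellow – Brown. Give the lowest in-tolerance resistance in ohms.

8385300 Ω

Grey → 8 (first significant figure)
Yellow → 4 (second significant figure)
Violet → 7 (third significant figure)
Yellow → ×10^4 multiplier
Brown → ±1% tolerance
847 × 10000 = 8470000 Ω
Lowest = 8470000 × (1 − 1/100) = 8385300 Ω.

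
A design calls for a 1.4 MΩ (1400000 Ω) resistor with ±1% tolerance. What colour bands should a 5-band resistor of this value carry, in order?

1400000 Ω = 140 × 10^4.
1 → brown
4 → yellow
0 → black
Multiplier 10^4 → yellow.
±1% tolerance → brown.

brown, yellow, black, yellow, brown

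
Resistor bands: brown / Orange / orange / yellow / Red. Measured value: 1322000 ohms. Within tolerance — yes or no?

yes

Brown → 1 (first significant figure)
Orange → 3 (second significant figure)
Orange → 3 (third significant figure)
Yellow → ×10^4 multiplier
Red → ±2% tolerance
133 × 10000 = 1330000 Ω
Allowed range: 1303400 Ω to 1356600 Ω.
1322000 ohms lies inside that range.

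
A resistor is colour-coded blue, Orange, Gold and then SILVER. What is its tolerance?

The last band, silver, is the tolerance band.
Silver corresponds to ±10%.

±10%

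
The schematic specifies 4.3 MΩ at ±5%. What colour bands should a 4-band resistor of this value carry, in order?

4300000 Ω = 43 × 10^5.
4 → yellow
3 → orange
Multiplier 10^5 → green.
±5% tolerance → gold.

yellow, orange, green, gold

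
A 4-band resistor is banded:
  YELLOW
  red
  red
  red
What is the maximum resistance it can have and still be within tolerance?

Yellow → 4 (first significant figure)
Red → 2 (second significant figure)
Red → ×10^2 multiplier
Red → ±2% tolerance
42 × 100 = 4200 Ω
Maximum = 4200 × (1 + 2/100) = 4284 Ω.

4284 Ω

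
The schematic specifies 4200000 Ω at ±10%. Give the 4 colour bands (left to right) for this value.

yellow, red, green, silver

4200000 Ω = 42 × 10^5.
4 → yellow
2 → red
Multiplier 10^5 → green.
±10% tolerance → silver.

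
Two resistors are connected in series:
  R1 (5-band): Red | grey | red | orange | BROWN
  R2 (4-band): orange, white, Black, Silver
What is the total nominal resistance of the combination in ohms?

282039 Ω

R1: red, grey, red → 282; orange ×10^3 → 282000 Ω.
R2: orange, white → 39; black ×1 → 39 Ω.
Series: 282000 + 39 = 282039 Ω.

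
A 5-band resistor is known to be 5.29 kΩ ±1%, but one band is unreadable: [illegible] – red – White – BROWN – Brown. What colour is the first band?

5290 Ω = 529 × 10^1.
The first band gives digit 5 of the significand, and 5 is green.

green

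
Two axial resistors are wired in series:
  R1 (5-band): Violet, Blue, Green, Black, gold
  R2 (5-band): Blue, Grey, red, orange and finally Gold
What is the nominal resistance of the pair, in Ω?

682765 Ω

R1: violet, blue, green → 765; black ×1 → 765 Ω.
R2: blue, grey, red → 682; orange ×10^3 → 682000 Ω.
Series: 765 + 682000 = 682765 Ω.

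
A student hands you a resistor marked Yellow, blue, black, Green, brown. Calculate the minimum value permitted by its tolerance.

Yellow → 4 (first significant figure)
Blue → 6 (second significant figure)
Black → 0 (third significant figure)
Green → ×10^5 multiplier
Brown → ±1% tolerance
460 × 100000 = 46000000 Ω
Minimum = 46000000 × (1 − 1/100) = 45540000 Ω.

45540000 Ω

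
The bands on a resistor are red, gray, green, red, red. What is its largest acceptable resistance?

Red → 2 (first significant figure)
Grey → 8 (second significant figure)
Green → 5 (third significant figure)
Red → ×10^2 multiplier
Red → ±2% tolerance
285 × 100 = 28500 Ω
Largest = 28500 × (1 + 2/100) = 29070 Ω.

29070 Ω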